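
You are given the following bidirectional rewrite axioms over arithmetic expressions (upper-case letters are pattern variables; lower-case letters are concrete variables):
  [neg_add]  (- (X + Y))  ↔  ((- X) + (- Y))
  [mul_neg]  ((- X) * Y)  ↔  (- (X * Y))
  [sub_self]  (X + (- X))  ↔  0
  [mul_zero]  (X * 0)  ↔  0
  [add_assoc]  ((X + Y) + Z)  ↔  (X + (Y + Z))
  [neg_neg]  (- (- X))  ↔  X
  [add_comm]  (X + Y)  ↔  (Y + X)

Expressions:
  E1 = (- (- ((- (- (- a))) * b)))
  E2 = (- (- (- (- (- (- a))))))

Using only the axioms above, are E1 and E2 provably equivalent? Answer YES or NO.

The axioms are sound identities: if E1 ↔* E2 then E1 and E2 evaluate identically under any assignment.
Under a=1, b=0: E1 evaluates to 0, E2 to 1. Distinct ⇒ no rewrite sequence connects them.

NO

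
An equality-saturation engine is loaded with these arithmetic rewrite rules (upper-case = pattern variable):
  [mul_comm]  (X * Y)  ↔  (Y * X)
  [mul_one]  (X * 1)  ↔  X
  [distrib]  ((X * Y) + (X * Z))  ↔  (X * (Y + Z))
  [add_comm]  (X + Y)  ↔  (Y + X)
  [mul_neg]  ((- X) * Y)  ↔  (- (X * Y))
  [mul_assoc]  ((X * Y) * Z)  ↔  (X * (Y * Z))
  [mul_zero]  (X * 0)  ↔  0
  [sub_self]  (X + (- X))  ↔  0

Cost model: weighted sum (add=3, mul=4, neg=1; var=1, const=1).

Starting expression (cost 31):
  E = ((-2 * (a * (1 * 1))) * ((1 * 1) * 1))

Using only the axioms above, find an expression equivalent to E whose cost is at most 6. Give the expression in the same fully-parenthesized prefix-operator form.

(-2 * a)   [cost 6]

(1) (1 * 1)  =[mul_one →]=  1    ⊢ ((-2 * (a * 1)) * ((1 * 1) * 1))
(2) ((1 * 1) * 1)  =[mul_one →]=  (1 * 1)    ⊢ ((-2 * (a * 1)) * (1 * 1))
(3) (a * 1)  =[mul_one →]=  a    ⊢ ((-2 * a) * (1 * 1))
(4) (1 * 1)  =[mul_one →]=  1    ⊢ ((-2 * a) * 1)
(5) ((-2 * a) * 1)  =[mul_one →]=  (-2 * a)    ⊢ cost 6, within 6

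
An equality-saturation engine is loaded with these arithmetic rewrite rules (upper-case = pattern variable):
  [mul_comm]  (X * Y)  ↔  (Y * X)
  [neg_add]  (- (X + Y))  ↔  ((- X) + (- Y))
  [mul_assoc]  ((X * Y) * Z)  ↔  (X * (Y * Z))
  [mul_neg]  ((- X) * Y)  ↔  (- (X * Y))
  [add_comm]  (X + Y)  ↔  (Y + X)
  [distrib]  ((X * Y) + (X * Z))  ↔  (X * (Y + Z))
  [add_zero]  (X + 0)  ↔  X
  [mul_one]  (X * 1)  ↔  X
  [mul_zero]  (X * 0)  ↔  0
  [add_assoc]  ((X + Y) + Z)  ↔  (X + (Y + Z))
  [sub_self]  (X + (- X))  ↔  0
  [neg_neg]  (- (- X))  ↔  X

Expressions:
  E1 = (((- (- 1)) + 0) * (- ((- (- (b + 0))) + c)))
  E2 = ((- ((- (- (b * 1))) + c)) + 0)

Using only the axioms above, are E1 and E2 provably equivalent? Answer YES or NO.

step 1: add_zero (→) rewrites (b + 0) into b, now (((- (- 1)) + 0) * (- ((- (- b)) + c)))
step 2: mul_comm (→) rewrites (((- (- 1)) + 0) * (- ((- (- b)) + c))) into ((- ((- (- b)) + c)) * ((- (- 1)) + 0))
step 3: add_zero (→) rewrites ((- (- 1)) + 0) into (- (- 1)), now ((- ((- (- b)) + c)) * (- (- 1)))
step 4: neg_neg (→) rewrites (- (- b)) into b, now ((- (b + c)) * (- (- 1)))
step 5: neg_neg (→) rewrites (- (- 1)) into 1, now ((- (b + c)) * 1)
step 6: mul_one (→) rewrites ((- (b + c)) * 1) into (- (b + c))
step 7: neg_neg (←) rewrites b into (- (- b)), now (- ((- (- b)) + c))
step 8: mul_one (←) rewrites b into (b * 1), now (- ((- (- (b * 1))) + c))
step 9: add_zero (←) rewrites (- ((- (- (b * 1))) + c)) into ((- ((- (- (b * 1))) + c)) + 0), which is E2

YES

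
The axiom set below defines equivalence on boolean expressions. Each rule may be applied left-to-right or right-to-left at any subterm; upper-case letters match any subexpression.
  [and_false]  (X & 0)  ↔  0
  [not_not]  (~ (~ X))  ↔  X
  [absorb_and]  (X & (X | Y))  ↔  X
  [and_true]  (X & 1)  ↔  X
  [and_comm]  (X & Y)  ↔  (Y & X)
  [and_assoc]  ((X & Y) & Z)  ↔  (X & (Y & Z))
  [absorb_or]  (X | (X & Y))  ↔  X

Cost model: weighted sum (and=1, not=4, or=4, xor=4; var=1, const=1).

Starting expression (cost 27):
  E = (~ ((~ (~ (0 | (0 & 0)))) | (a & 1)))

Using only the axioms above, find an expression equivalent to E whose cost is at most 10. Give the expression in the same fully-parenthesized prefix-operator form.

(~ (0 | a))   [cost 10]

step 1: absorb_or (→) rewrites (0 | (0 & 0)) into 0, now (~ ((~ (~ 0)) | (a & 1)))
step 2: not_not (→) rewrites (~ (~ 0)) into 0, now (~ (0 | (a & 1)))
step 3: and_true (→) rewrites (a & 1) into a, reaching cost 10 (bound 10)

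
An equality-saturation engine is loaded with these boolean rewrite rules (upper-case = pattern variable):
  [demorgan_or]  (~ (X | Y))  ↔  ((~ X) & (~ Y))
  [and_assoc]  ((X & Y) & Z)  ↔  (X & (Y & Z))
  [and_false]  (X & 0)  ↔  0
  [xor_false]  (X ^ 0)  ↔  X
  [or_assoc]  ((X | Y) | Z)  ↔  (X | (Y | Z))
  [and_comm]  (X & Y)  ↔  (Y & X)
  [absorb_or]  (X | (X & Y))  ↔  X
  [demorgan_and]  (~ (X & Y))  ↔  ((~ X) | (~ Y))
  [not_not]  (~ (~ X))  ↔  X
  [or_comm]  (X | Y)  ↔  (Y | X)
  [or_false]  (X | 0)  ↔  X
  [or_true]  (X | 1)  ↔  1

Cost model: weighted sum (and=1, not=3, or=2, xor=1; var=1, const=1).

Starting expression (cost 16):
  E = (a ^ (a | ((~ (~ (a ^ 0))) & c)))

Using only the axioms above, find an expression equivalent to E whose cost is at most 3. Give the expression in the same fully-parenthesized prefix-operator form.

(a ^ a)   [cost 3]

step 1: xor_false (→) rewrites (a ^ 0) into a, now (a ^ (a | ((~ (~ a)) & c)))
step 2: not_not (→) rewrites (~ (~ a)) into a, now (a ^ (a | (a & c)))
step 3: absorb_or (→) rewrites (a | (a & c)) into a, reaching cost 3 (bound 3)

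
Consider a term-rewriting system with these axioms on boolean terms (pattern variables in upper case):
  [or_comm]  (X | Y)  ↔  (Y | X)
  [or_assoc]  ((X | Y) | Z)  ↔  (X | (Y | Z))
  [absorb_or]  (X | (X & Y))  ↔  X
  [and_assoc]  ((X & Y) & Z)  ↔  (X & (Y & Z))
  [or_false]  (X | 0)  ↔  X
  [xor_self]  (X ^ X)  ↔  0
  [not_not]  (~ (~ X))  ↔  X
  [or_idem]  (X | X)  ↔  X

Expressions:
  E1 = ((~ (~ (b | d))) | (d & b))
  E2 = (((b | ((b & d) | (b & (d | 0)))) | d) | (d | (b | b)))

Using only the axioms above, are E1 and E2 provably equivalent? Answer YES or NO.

(1) (~ (~ (b | d)))  =[not_not →]=  (b | d)    ⊢ ((b | d) | (d & b))
(2) ((b | d) | (d & b))  =[or_assoc →]=  (b | (d | (d & b)))
(3) (d | (d & b))  =[absorb_or →]=  d    ⊢ (b | d)
(4) (b | d)  =[or_idem ←]=  ((b | d) | (b | d))
(5) b  =[or_idem ←]=  (b | b)    ⊢ ((b | d) | ((b | b) | d))
(6) ((b | b) | d)  =[or_comm →]=  (d | (b | b))    ⊢ ((b | d) | (d | (b | b)))
(7) b  =[absorb_or ←]=  (b | (b & d))    ⊢ (((b | (b & d)) | d) | (d | (b | b)))
(8) (b & d)  =[or_idem ←]=  ((b & d) | (b & d))    ⊢ (((b | ((b & d) | (b & d))) | d) | (d | (b | b)))
(9) d  =[or_false ←]=  (d | 0)    ⊢ E2

YES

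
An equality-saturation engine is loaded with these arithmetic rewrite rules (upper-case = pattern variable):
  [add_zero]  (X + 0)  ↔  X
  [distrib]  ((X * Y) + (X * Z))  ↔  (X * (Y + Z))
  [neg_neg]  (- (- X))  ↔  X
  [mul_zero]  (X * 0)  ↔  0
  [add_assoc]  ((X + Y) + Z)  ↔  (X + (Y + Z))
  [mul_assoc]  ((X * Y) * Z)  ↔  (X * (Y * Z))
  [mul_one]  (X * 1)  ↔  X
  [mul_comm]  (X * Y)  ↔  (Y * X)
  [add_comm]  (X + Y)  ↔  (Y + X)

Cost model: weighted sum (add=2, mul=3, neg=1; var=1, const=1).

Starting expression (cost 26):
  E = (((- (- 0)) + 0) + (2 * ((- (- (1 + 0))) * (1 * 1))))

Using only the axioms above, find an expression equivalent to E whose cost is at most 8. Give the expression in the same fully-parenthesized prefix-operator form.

(0 + (1 * 2))   [cost 8]

1. [neg_neg →] (- (- (1 + 0)))  →  (1 + 0);  E = (((- (- 0)) + 0) + (2 * ((1 + 0) * (1 * 1))))
2. [mul_one →] (1 * 1)  →  1;  E = (((- (- 0)) + 0) + (2 * ((1 + 0) * 1)))
3. [add_zero →] (1 + 0)  →  1;  E = (((- (- 0)) + 0) + (2 * (1 * 1)))
4. [mul_comm →] (2 * (1 * 1))  →  ((1 * 1) * 2);  E = (((- (- 0)) + 0) + ((1 * 1) * 2))
5. [mul_one →] (1 * 1)  →  1;  E = (((- (- 0)) + 0) + (1 * 2))
6. [add_zero →] ((- (- 0)) + 0)  →  (- (- 0));  E = ((- (- 0)) + (1 * 2))
7. [neg_neg →] (- (- 0))  →  0;  cost 8 ≤ 8, done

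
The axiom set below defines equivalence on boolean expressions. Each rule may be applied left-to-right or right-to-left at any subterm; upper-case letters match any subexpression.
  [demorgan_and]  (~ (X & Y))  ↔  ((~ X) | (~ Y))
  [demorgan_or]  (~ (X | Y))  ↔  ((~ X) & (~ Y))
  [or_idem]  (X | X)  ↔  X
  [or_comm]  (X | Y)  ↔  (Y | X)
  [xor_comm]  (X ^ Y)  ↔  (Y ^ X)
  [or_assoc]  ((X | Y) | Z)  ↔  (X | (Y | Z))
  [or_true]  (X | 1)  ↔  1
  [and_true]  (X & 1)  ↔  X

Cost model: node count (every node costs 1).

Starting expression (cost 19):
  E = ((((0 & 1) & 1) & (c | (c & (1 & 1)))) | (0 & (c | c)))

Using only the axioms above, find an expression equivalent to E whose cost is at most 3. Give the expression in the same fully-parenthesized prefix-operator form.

1. [and_true →] (1 & 1)  →  1;  E = ((((0 & 1) & 1) & (c | (c & 1))) | (0 & (c | c)))
2. [and_true →] (0 & 1)  →  0;  E = (((0 & 1) & (c | (c & 1))) | (0 & (c | c)))
3. [and_true →] (c & 1)  →  c;  E = (((0 & 1) & (c | c)) | (0 & (c | c)))
4. [and_true →] (0 & 1)  →  0;  E = ((0 & (c | c)) | (0 & (c | c)))
5. [or_idem →] ((0 & (c | c)) | (0 & (c | c)))  →  (0 & (c | c))
6. [or_idem →] (c | c)  →  c;  cost 3 ≤ 3, done

(0 & c)   [cost 3]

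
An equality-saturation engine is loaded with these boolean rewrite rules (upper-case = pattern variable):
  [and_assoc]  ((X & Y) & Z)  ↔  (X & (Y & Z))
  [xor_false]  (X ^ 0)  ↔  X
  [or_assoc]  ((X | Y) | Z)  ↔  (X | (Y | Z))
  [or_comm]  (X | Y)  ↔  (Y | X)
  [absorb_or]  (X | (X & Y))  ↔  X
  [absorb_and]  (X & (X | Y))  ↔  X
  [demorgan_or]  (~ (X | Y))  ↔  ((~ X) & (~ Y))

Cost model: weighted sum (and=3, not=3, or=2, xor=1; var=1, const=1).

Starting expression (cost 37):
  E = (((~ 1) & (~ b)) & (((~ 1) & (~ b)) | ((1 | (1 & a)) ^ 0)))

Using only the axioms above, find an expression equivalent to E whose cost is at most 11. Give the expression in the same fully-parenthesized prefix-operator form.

1. [absorb_or →] (1 | (1 & a))  →  1;  E = (((~ 1) & (~ b)) & (((~ 1) & (~ b)) | (1 ^ 0)))
2. [xor_false →] (1 ^ 0)  →  1;  E = (((~ 1) & (~ b)) & (((~ 1) & (~ b)) | 1))
3. [absorb_and →] (((~ 1) & (~ b)) & (((~ 1) & (~ b)) | 1))  →  ((~ 1) & (~ b));  cost 11 ≤ 11, done

((~ 1) & (~ b))   [cost 11]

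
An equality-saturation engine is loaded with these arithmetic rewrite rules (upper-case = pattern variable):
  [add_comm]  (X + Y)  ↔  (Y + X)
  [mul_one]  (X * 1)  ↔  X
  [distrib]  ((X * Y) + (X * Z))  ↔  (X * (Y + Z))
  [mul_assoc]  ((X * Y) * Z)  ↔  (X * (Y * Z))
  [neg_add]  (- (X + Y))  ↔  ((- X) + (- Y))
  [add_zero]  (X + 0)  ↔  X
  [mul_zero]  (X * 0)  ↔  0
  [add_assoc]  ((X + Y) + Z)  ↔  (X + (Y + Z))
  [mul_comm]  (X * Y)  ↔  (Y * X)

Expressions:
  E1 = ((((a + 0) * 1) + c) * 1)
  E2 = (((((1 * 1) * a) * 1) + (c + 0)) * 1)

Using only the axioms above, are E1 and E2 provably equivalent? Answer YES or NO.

step 1: mul_one (→) rewrites ((((a + 0) * 1) + c) * 1) into (((a + 0) * 1) + c)
step 2: add_zero (→) rewrites (a + 0) into a, now ((a * 1) + c)
step 3: mul_one (←) rewrites ((a * 1) + c) into (((a * 1) + c) * 1)
step 4: mul_one (←) rewrites a into (a * 1), now ((((a * 1) * 1) + c) * 1)
step 5: add_zero (←) rewrites c into (c + 0), now ((((a * 1) * 1) + (c + 0)) * 1)
step 6: mul_comm (→) rewrites ((a * 1) * 1) into (1 * (a * 1)), now (((1 * (a * 1)) + (c + 0)) * 1)
step 7: mul_one (←) rewrites 1 into (1 * 1), now ((((1 * 1) * (a * 1)) + (c + 0)) * 1)
step 8: mul_assoc (←) rewrites ((1 * 1) * (a * 1)) into (((1 * 1) * a) * 1), which is E2

YES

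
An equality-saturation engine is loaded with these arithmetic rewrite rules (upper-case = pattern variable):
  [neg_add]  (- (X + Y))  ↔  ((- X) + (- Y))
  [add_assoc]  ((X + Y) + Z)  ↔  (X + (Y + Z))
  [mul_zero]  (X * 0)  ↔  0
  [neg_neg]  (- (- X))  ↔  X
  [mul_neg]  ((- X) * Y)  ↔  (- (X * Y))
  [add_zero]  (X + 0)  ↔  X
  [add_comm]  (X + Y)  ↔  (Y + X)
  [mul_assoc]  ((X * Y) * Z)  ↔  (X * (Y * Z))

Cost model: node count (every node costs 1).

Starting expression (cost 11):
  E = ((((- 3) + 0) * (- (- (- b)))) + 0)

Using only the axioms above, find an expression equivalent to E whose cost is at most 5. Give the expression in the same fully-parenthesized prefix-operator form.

((- 3) * (- b))   [cost 5]

(1) ((- 3) + 0)  =[add_zero →]=  (- 3)    ⊢ (((- 3) * (- (- (- b)))) + 0)
(2) (((- 3) * (- (- (- b)))) + 0)  =[add_zero →]=  ((- 3) * (- (- (- b))))
(3) (- (- b))  =[neg_neg →]=  b    ⊢ cost 5, within 5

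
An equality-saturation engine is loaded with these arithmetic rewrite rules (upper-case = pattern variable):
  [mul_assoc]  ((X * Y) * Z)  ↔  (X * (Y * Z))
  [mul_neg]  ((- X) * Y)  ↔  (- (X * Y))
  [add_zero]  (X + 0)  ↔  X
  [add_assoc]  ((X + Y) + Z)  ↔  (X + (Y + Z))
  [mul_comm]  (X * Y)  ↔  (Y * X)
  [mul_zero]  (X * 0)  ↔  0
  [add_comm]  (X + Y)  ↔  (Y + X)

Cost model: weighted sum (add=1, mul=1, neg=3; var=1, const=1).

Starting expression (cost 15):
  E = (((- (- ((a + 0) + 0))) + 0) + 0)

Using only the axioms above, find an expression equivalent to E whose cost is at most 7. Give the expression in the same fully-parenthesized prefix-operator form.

(- (- a))   [cost 7]

1. [add_zero →] ((a + 0) + 0)  →  (a + 0);  E = (((- (- (a + 0))) + 0) + 0)
2. [add_zero →] ((- (- (a + 0))) + 0)  →  (- (- (a + 0)));  E = ((- (- (a + 0))) + 0)
3. [add_zero →] (a + 0)  →  a;  E = ((- (- a)) + 0)
4. [add_zero →] ((- (- a)) + 0)  →  (- (- a));  cost 7 ≤ 7, done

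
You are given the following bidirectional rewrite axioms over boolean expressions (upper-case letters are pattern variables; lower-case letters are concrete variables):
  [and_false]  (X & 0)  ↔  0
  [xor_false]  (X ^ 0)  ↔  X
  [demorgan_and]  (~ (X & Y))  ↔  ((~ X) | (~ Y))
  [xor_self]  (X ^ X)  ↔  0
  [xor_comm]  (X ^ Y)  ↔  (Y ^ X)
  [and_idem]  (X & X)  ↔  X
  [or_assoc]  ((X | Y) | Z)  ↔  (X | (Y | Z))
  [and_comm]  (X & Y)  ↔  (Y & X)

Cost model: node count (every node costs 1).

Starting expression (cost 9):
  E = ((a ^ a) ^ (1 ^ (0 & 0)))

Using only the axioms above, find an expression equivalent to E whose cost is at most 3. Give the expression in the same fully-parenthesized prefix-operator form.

(1) (0 & 0)  =[and_idem →]=  0    ⊢ ((a ^ a) ^ (1 ^ 0))
(2) (a ^ a)  =[xor_self →]=  0    ⊢ (0 ^ (1 ^ 0))
(3) (1 ^ 0)  =[xor_false →]=  1    ⊢ cost 3, within 3

(0 ^ 1)   [cost 3]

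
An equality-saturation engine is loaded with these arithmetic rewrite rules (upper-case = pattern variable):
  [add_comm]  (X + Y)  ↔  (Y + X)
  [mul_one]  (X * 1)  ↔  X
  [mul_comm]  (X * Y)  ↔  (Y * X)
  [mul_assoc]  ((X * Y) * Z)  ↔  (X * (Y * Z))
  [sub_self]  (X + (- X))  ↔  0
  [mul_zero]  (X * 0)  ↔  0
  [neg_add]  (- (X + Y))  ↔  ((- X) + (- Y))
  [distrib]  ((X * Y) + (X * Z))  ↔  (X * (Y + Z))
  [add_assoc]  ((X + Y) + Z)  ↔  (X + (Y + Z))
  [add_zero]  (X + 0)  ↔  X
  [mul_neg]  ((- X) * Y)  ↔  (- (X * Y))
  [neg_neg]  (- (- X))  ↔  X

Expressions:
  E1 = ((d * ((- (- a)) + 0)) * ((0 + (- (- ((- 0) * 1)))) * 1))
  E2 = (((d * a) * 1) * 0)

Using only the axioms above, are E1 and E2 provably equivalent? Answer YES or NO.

step 1: neg_neg (→) rewrites (- (- ((- 0) * 1))) into ((- 0) * 1), now ((d * ((- (- a)) + 0)) * ((0 + ((- 0) * 1)) * 1))
step 2: neg_neg (→) rewrites (- (- a)) into a, now ((d * (a + 0)) * ((0 + ((- 0) * 1)) * 1))
step 3: add_zero (→) rewrites (a + 0) into a, now ((d * a) * ((0 + ((- 0) * 1)) * 1))
step 4: mul_one (→) rewrites ((0 + ((- 0) * 1)) * 1) into (0 + ((- 0) * 1)), now ((d * a) * (0 + ((- 0) * 1)))
step 5: mul_one (→) rewrites ((- 0) * 1) into (- 0), now ((d * a) * (0 + (- 0)))
step 6: sub_self (→) rewrites (0 + (- 0)) into 0, now ((d * a) * 0)
step 7: mul_one (←) rewrites (d * a) into ((d * a) * 1), which is E2

YES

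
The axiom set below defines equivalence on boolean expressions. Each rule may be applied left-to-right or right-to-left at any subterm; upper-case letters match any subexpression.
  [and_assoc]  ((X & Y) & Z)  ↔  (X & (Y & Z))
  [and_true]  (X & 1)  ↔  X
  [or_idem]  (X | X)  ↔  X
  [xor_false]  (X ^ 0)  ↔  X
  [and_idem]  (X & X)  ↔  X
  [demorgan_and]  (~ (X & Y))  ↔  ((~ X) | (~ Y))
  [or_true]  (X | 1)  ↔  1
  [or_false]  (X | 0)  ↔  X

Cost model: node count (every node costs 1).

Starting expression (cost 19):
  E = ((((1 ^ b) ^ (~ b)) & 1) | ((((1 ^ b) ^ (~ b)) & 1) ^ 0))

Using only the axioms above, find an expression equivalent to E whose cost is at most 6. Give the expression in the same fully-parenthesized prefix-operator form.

step 1: xor_false (→) rewrites ((((1 ^ b) ^ (~ b)) & 1) ^ 0) into (((1 ^ b) ^ (~ b)) & 1), now ((((1 ^ b) ^ (~ b)) & 1) | (((1 ^ b) ^ (~ b)) & 1))
step 2: or_idem (→) rewrites ((((1 ^ b) ^ (~ b)) & 1) | (((1 ^ b) ^ (~ b)) & 1)) into (((1 ^ b) ^ (~ b)) & 1)
step 3: and_true (→) rewrites (((1 ^ b) ^ (~ b)) & 1) into ((1 ^ b) ^ (~ b)), reaching cost 6 (bound 6)

((1 ^ b) ^ (~ b))   [cost 6]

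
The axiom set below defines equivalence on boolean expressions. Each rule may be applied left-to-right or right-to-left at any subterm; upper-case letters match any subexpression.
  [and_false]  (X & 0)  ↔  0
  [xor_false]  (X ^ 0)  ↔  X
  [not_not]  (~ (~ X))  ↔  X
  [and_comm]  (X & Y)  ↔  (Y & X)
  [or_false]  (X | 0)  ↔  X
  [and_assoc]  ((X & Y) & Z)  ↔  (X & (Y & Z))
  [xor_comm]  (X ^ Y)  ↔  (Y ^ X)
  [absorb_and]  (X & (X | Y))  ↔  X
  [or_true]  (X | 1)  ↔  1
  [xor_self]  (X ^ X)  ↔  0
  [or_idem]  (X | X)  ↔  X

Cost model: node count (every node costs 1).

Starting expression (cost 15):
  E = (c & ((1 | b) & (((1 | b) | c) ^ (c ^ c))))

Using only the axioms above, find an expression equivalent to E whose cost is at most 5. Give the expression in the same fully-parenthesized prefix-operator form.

1. [xor_self →] (c ^ c)  →  0;  E = (c & ((1 | b) & (((1 | b) | c) ^ 0)))
2. [xor_false →] (((1 | b) | c) ^ 0)  →  ((1 | b) | c);  E = (c & ((1 | b) & ((1 | b) | c)))
3. [absorb_and →] ((1 | b) & ((1 | b) | c))  →  (1 | b);  cost 5 ≤ 5, done

(c & (1 | b))   [cost 5]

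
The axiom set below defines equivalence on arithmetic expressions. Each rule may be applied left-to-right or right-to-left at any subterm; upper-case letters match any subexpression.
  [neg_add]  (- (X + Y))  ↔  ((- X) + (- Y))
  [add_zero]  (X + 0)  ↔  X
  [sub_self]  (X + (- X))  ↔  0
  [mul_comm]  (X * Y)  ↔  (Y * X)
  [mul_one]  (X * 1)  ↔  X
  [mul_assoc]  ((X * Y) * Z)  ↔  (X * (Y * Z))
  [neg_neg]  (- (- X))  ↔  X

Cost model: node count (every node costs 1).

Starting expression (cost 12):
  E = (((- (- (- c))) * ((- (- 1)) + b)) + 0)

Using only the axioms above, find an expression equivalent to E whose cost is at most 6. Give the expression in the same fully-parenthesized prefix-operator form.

((- c) * (1 + b))   [cost 6]

1. [neg_neg →] (- (- 1))  →  1;  E = (((- (- (- c))) * (1 + b)) + 0)
2. [neg_neg →] (- (- c))  →  c;  E = (((- c) * (1 + b)) + 0)
3. [add_zero →] (((- c) * (1 + b)) + 0)  →  ((- c) * (1 + b));  cost 6 ≤ 6, done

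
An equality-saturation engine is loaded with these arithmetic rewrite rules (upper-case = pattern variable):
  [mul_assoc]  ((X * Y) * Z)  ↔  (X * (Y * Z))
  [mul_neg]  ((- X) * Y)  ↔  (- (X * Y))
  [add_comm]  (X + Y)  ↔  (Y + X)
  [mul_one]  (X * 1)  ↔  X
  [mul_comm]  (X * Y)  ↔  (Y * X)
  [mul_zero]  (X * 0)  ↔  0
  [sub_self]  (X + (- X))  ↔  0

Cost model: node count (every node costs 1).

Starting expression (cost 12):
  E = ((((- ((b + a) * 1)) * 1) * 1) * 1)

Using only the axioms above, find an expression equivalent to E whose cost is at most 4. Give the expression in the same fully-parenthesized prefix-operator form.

step 1: mul_one (→) rewrites ((- ((b + a) * 1)) * 1) into (- ((b + a) * 1)), now (((- ((b + a) * 1)) * 1) * 1)
step 2: mul_one (→) rewrites ((b + a) * 1) into (b + a), now (((- (b + a)) * 1) * 1)
step 3: mul_one (→) rewrites ((- (b + a)) * 1) into (- (b + a)), now ((- (b + a)) * 1)
step 4: mul_one (→) rewrites ((- (b + a)) * 1) into (- (b + a)), reaching cost 4 (bound 4)

(- (b + a))   [cost 4]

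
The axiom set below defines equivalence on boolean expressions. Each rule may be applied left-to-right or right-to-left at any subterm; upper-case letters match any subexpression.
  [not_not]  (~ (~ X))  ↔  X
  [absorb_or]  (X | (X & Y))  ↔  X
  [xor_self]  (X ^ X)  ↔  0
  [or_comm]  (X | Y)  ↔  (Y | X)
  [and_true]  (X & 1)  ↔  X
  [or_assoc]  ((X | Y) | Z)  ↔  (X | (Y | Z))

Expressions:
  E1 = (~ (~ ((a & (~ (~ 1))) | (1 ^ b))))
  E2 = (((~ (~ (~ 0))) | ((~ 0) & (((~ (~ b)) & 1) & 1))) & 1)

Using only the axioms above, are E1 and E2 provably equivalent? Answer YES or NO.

NO

The axioms are sound identities: if E1 ↔* E2 then E1 and E2 evaluate identically under any assignment.
Under a=0, b=1: E1 evaluates to 0, E2 to 1. Distinct ⇒ no rewrite sequence connects them.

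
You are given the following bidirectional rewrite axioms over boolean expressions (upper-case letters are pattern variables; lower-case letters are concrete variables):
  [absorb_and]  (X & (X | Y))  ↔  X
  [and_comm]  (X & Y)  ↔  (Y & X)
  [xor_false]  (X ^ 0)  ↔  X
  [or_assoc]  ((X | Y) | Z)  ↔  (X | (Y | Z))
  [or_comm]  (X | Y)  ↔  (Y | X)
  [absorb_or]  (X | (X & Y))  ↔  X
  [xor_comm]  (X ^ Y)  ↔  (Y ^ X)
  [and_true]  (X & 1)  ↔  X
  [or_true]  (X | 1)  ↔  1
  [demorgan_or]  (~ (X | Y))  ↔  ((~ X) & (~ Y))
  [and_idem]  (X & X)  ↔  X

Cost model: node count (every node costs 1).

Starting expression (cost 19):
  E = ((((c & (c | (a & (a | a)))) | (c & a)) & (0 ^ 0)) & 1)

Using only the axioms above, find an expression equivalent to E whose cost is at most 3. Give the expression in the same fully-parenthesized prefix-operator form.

1. [absorb_and →] (a & (a | a))  →  a;  E = ((((c & (c | a)) | (c & a)) & (0 ^ 0)) & 1)
2. [xor_false →] (0 ^ 0)  →  0;  E = ((((c & (c | a)) | (c & a)) & 0) & 1)
3. [absorb_and →] (c & (c | a))  →  c;  E = (((c | (c & a)) & 0) & 1)
4. [and_true →] (((c | (c & a)) & 0) & 1)  →  ((c | (c & a)) & 0)
5. [absorb_or →] (c | (c & a))  →  c;  cost 3 ≤ 3, done

(c & 0)   [cost 3]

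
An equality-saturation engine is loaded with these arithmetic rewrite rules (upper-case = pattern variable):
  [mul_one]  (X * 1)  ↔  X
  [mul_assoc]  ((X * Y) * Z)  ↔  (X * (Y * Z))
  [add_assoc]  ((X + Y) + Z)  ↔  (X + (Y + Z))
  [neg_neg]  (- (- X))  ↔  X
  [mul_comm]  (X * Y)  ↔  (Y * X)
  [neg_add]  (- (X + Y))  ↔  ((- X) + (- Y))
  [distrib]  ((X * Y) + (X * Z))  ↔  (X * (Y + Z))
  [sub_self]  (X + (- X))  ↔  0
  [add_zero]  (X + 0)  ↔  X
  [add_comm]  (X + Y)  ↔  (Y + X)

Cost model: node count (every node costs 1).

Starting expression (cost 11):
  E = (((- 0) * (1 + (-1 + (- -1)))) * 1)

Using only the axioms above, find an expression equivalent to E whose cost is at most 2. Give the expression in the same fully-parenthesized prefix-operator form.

1. [sub_self →] (-1 + (- -1))  →  0;  E = (((- 0) * (1 + 0)) * 1)
2. [add_zero →] (1 + 0)  →  1;  E = (((- 0) * 1) * 1)
3. [mul_one →] ((- 0) * 1)  →  (- 0);  E = ((- 0) * 1)
4. [mul_one →] ((- 0) * 1)  →  (- 0);  cost 2 ≤ 2, done

(- 0)   [cost 2]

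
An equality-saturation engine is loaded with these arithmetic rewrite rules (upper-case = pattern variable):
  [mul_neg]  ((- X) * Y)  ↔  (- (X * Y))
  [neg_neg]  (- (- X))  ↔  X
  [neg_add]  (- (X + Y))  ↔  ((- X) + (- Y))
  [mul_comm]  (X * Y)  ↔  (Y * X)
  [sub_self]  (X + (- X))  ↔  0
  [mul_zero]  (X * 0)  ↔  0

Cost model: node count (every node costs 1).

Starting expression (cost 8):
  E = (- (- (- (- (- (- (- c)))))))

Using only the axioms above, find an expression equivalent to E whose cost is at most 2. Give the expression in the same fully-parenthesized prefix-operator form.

(- c)   [cost 2]

step 1: neg_neg (→) rewrites (- (- (- (- c)))) into (- (- c)), now (- (- (- (- (- c)))))
step 2: neg_neg (→) rewrites (- (- (- (- c)))) into (- (- c)), now (- (- (- c)))
step 3: neg_neg (→) rewrites (- (- (- c))) into (- c), reaching cost 2 (bound 2)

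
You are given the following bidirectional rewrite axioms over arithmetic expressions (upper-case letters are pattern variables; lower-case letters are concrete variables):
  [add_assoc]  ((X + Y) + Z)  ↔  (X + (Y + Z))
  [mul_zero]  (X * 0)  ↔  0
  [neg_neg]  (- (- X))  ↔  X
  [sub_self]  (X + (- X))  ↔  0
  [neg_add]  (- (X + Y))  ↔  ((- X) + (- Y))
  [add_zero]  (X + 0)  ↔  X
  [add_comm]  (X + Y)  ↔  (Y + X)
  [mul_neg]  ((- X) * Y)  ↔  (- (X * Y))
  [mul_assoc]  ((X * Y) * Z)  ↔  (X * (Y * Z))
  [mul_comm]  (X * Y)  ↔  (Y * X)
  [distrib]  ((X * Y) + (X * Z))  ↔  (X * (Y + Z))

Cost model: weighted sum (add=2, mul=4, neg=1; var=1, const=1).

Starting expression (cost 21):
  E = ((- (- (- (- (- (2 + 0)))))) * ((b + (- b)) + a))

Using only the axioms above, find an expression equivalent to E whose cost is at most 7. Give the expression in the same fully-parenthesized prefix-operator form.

(- (2 * a))   [cost 7]

(1) (- (- (- (- (- (2 + 0))))))  =[neg_neg →]=  (- (- (- (2 + 0))))    ⊢ ((- (- (- (2 + 0)))) * ((b + (- b)) + a))
(2) ((- (- (- (2 + 0)))) * ((b + (- b)) + a))  =[mul_neg →]=  (- ((- (- (2 + 0))) * ((b + (- b)) + a)))
(3) ((b + (- b)) + a)  =[add_comm →]=  (a + (b + (- b)))    ⊢ (- ((- (- (2 + 0))) * (a + (b + (- b)))))
(4) (b + (- b))  =[sub_self →]=  0    ⊢ (- ((- (- (2 + 0))) * (a + 0)))
(5) (- (- (2 + 0)))  =[neg_neg →]=  (2 + 0)    ⊢ (- ((2 + 0) * (a + 0)))
(6) (2 + 0)  =[add_zero →]=  2    ⊢ (- (2 * (a + 0)))
(7) (a + 0)  =[add_zero →]=  a    ⊢ cost 7, within 7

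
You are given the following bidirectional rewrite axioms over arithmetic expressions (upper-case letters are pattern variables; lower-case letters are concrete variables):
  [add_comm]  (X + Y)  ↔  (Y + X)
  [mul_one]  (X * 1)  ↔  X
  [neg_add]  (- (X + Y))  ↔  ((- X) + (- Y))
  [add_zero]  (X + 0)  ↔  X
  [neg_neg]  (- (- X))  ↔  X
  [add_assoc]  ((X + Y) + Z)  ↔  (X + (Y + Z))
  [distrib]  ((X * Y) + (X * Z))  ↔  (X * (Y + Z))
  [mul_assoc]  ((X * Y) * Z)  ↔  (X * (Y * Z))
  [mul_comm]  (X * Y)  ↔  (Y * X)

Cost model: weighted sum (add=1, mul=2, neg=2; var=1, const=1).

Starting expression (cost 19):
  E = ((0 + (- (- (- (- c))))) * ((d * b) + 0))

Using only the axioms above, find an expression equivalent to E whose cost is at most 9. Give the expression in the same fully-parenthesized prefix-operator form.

((0 + c) * (d * b))   [cost 9]

step 1: neg_neg (→) rewrites (- (- (- (- c)))) into (- (- c)), now ((0 + (- (- c))) * ((d * b) + 0))
step 2: add_zero (→) rewrites ((d * b) + 0) into (d * b), now ((0 + (- (- c))) * (d * b))
step 3: neg_neg (→) rewrites (- (- c)) into c, reaching cost 9 (bound 9)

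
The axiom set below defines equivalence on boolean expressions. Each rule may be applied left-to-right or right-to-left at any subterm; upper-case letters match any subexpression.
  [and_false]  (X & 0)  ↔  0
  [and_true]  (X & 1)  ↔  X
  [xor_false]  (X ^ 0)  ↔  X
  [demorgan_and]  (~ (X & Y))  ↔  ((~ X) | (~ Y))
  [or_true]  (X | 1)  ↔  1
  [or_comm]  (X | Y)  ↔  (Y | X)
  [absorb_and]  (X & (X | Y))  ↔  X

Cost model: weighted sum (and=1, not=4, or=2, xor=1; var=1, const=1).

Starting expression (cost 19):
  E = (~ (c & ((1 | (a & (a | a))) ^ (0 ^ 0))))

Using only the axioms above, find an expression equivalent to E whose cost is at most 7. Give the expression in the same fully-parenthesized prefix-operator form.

1. [absorb_and →] (a & (a | a))  →  a;  E = (~ (c & ((1 | a) ^ (0 ^ 0))))
2. [xor_false →] (0 ^ 0)  →  0;  E = (~ (c & ((1 | a) ^ 0)))
3. [xor_false →] ((1 | a) ^ 0)  →  (1 | a);  E = (~ (c & (1 | a)))
4. [or_comm →] (1 | a)  →  (a | 1);  E = (~ (c & (a | 1)))
5. [or_true →] (a | 1)  →  1;  cost 7 ≤ 7, done

(~ (c & 1))   [cost 7]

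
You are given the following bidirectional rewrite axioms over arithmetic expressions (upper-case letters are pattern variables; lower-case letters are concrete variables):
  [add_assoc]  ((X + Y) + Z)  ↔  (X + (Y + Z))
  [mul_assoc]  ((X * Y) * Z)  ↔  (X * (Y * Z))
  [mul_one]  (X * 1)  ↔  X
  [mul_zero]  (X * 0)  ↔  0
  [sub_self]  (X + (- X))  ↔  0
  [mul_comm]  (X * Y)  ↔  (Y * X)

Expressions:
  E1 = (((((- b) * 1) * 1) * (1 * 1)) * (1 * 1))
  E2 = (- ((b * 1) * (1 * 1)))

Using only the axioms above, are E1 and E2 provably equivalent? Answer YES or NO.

step 1: mul_one (→) rewrites (((- b) * 1) * 1) into ((- b) * 1), now ((((- b) * 1) * (1 * 1)) * (1 * 1))
step 2: mul_one (→) rewrites (1 * 1) into 1, now ((((- b) * 1) * 1) * (1 * 1))
step 3: mul_one (→) rewrites ((- b) * 1) into (- b), now (((- b) * 1) * (1 * 1))
step 4: mul_one (→) rewrites (1 * 1) into 1, now (((- b) * 1) * 1)
step 5: mul_one (→) rewrites ((- b) * 1) into (- b), now ((- b) * 1)
step 6: mul_one (→) rewrites ((- b) * 1) into (- b)
step 7: mul_one (←) rewrites b into (b * 1), now (- (b * 1))
step 8: mul_one (←) rewrites 1 into (1 * 1), now (- (b * (1 * 1)))
step 9: mul_one (←) rewrites b into (b * 1), which is E2

YES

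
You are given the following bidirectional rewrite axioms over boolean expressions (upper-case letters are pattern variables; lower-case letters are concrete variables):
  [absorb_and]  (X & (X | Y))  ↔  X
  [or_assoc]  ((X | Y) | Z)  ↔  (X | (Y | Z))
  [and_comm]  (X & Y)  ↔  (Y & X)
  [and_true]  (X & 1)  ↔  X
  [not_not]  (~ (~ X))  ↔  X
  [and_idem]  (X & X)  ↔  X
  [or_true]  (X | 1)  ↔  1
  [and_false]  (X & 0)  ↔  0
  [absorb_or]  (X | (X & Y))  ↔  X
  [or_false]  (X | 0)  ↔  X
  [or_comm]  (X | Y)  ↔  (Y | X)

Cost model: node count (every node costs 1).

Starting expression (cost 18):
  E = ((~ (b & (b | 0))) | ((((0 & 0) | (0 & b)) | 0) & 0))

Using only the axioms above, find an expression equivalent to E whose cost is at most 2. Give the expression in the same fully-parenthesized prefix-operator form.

step 1: or_false (→) rewrites (((0 & 0) | (0 & b)) | 0) into ((0 & 0) | (0 & b)), now ((~ (b & (b | 0))) | (((0 & 0) | (0 & b)) & 0))
step 2: and_idem (→) rewrites (0 & 0) into 0, now ((~ (b & (b | 0))) | ((0 | (0 & b)) & 0))
step 3: absorb_and (→) rewrites (b & (b | 0)) into b, now ((~ b) | ((0 | (0 & b)) & 0))
step 4: absorb_or (→) rewrites (0 | (0 & b)) into 0, now ((~ b) | (0 & 0))
step 5: and_idem (→) rewrites (0 & 0) into 0, now ((~ b) | 0)
step 6: or_false (→) rewrites ((~ b) | 0) into (~ b), reaching cost 2 (bound 2)

(~ b)   [cost 2]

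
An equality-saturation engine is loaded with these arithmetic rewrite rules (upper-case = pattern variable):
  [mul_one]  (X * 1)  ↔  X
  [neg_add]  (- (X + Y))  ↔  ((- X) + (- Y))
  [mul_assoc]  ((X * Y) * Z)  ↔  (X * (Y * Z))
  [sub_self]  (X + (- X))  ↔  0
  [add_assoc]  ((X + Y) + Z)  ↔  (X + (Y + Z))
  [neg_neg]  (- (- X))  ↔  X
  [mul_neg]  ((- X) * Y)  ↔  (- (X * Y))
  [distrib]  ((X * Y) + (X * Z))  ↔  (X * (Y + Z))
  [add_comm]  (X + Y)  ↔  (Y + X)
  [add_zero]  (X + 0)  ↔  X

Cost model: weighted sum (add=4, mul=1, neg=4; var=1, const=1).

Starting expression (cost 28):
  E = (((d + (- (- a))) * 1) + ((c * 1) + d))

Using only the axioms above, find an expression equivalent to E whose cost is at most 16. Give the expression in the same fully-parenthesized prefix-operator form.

((d + a) + (c + d))   [cost 16]

step 1: mul_one (→) rewrites ((d + (- (- a))) * 1) into (d + (- (- a))), now ((d + (- (- a))) + ((c * 1) + d))
step 2: neg_neg (→) rewrites (- (- a)) into a, now ((d + a) + ((c * 1) + d))
step 3: mul_one (→) rewrites (c * 1) into c, reaching cost 16 (bound 16)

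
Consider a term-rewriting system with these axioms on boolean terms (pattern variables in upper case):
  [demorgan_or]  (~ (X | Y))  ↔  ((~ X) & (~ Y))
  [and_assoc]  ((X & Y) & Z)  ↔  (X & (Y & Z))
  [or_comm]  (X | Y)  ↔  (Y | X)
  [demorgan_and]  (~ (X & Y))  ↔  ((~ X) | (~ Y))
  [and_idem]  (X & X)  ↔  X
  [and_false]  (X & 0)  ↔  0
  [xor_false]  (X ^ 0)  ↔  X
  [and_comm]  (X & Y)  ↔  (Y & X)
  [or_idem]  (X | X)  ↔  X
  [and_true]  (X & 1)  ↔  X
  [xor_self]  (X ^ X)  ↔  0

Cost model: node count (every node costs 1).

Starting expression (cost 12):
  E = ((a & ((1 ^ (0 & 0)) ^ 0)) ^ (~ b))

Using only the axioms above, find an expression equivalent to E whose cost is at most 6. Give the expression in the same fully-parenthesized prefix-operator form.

step 1: and_idem (→) rewrites (0 & 0) into 0, now ((a & ((1 ^ 0) ^ 0)) ^ (~ b))
step 2: xor_false (→) rewrites ((1 ^ 0) ^ 0) into (1 ^ 0), now ((a & (1 ^ 0)) ^ (~ b))
step 3: xor_false (→) rewrites (1 ^ 0) into 1, reaching cost 6 (bound 6)

((a & 1) ^ (~ b))   [cost 6]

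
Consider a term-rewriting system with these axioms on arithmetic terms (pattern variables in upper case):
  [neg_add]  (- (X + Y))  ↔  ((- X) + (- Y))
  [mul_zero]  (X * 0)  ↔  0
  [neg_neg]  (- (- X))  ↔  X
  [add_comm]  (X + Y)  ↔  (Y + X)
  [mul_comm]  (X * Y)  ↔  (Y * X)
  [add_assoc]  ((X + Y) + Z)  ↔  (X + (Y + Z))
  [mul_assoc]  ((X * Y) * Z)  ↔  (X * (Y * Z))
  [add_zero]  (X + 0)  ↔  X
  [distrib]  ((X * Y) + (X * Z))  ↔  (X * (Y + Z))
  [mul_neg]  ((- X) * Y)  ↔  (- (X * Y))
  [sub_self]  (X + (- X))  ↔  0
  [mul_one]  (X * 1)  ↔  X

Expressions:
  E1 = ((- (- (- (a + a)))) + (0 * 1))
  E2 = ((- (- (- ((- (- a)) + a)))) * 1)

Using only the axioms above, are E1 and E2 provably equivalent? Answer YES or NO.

step 1: mul_one (→) rewrites (0 * 1) into 0, now ((- (- (- (a + a)))) + 0)
step 2: neg_neg (→) rewrites (- (- (- (a + a)))) into (- (a + a)), now ((- (a + a)) + 0)
step 3: add_zero (→) rewrites ((- (a + a)) + 0) into (- (a + a))
step 4: neg_neg (←) rewrites a into (- (- a)), now (- ((- (- a)) + a))
step 5: neg_neg (←) rewrites (- ((- (- a)) + a)) into (- (- (- ((- (- a)) + a))))
step 6: mul_one (←) rewrites (- (- (- ((- (- a)) + a)))) into ((- (- (- ((- (- a)) + a)))) * 1), which is E2

YES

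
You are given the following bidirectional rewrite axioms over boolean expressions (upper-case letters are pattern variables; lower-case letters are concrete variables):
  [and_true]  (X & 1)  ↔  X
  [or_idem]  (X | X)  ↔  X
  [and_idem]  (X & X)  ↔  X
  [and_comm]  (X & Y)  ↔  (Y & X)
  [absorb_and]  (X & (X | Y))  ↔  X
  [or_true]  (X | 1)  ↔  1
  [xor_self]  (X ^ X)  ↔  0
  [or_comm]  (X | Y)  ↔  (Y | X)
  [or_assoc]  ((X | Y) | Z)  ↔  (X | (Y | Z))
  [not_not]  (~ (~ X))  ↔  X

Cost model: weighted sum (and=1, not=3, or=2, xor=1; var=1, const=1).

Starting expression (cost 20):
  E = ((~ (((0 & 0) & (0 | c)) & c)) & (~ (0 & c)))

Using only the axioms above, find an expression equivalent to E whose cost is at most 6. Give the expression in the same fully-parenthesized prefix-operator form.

1. [and_idem →] (0 & 0)  →  0;  E = ((~ ((0 & (0 | c)) & c)) & (~ (0 & c)))
2. [absorb_and →] (0 & (0 | c))  →  0;  E = ((~ (0 & c)) & (~ (0 & c)))
3. [and_idem →] ((~ (0 & c)) & (~ (0 & c)))  →  (~ (0 & c));  cost 6 ≤ 6, done

(~ (0 & c))   [cost 6]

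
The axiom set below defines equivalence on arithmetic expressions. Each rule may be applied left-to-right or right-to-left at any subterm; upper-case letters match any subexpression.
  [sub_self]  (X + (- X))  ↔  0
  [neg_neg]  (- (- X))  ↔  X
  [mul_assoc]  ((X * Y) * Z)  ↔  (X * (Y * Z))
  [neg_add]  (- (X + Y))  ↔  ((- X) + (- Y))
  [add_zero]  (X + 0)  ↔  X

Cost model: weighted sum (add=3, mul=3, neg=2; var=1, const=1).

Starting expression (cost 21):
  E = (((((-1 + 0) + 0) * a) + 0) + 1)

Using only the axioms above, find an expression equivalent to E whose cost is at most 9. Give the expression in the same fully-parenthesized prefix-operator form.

1. [add_zero →] ((-1 + 0) + 0)  →  (-1 + 0);  E = ((((-1 + 0) * a) + 0) + 1)
2. [add_zero →] (-1 + 0)  →  -1;  E = (((-1 * a) + 0) + 1)
3. [add_zero →] ((-1 * a) + 0)  →  (-1 * a);  cost 9 ≤ 9, done

((-1 * a) + 1)   [cost 9]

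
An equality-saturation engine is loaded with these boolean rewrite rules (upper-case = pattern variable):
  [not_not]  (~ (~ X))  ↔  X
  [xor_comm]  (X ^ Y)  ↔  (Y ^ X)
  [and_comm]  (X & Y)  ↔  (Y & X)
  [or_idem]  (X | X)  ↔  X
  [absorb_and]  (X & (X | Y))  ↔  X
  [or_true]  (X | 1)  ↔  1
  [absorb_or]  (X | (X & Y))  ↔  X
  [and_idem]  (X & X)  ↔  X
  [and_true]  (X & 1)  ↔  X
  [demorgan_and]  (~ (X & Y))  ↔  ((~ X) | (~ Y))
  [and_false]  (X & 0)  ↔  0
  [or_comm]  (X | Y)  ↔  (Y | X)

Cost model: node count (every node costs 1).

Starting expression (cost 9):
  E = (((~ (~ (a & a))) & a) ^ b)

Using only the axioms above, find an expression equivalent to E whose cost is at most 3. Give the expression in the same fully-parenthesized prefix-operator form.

step 1: not_not (→) rewrites (~ (~ (a & a))) into (a & a), now (((a & a) & a) ^ b)
step 2: and_idem (→) rewrites (a & a) into a, now ((a & a) ^ b)
step 3: and_idem (→) rewrites (a & a) into a, reaching cost 3 (bound 3)

(a ^ b)   [cost 3]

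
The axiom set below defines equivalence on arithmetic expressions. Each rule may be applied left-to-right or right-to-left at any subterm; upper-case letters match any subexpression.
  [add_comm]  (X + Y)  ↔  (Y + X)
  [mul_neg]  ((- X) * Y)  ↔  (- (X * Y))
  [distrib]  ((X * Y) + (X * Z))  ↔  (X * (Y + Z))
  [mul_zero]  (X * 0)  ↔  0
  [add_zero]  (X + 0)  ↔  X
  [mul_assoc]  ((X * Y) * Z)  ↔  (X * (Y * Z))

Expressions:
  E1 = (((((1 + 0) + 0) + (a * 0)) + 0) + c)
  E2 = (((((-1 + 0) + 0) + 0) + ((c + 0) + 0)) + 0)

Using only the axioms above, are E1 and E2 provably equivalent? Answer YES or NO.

The axioms are sound identities: if E1 ↔* E2 then E1 and E2 evaluate identically under any assignment.
Under a=0, c=0: E1 evaluates to 1, E2 to -1. Distinct ⇒ no rewrite sequence connects them.

NO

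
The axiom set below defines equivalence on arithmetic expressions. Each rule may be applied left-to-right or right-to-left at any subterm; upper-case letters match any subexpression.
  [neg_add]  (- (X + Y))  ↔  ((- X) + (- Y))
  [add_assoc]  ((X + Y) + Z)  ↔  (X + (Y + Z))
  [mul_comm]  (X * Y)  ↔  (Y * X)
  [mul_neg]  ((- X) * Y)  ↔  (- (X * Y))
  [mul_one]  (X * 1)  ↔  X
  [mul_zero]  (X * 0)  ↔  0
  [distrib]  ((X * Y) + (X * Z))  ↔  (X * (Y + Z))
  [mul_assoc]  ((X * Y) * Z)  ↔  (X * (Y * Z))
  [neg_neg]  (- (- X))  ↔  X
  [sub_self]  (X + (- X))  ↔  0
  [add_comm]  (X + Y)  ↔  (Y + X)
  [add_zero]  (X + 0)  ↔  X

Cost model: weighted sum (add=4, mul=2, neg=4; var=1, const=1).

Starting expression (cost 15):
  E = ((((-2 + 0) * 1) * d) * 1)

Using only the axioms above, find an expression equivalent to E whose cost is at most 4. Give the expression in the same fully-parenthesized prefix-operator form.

(d * -2)   [cost 4]

step 1: mul_one (→) rewrites ((((-2 + 0) * 1) * d) * 1) into (((-2 + 0) * 1) * d)
step 2: add_zero (→) rewrites (-2 + 0) into -2, now ((-2 * 1) * d)
step 3: mul_comm (→) rewrites ((-2 * 1) * d) into (d * (-2 * 1))
step 4: mul_one (→) rewrites (-2 * 1) into -2, reaching cost 4 (bound 4)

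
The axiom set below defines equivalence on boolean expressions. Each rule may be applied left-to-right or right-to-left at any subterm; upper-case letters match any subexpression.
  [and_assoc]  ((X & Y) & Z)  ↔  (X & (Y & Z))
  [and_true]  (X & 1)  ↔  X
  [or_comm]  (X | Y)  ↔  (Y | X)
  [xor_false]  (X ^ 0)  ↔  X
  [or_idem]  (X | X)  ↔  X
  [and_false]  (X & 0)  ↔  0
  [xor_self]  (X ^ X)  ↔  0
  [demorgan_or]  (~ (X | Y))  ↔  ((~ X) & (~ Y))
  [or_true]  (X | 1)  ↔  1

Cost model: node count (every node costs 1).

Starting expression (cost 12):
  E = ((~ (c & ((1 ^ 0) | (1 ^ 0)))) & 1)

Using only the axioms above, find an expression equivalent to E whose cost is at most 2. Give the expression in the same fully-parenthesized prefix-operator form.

(~ c)   [cost 2]

(1) ((1 ^ 0) | (1 ^ 0))  =[or_idem →]=  (1 ^ 0)    ⊢ ((~ (c & (1 ^ 0))) & 1)
(2) ((~ (c & (1 ^ 0))) & 1)  =[and_true →]=  (~ (c & (1 ^ 0)))
(3) (1 ^ 0)  =[xor_false →]=  1    ⊢ (~ (c & 1))
(4) (c & 1)  =[and_true →]=  c    ⊢ cost 2, within 2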